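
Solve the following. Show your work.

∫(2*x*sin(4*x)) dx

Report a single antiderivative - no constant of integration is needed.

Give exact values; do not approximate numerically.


Step 1. Integrate ∫(2*x*sin(4*x)) dx by parts with u = x, dv = (2*sin(4*x)) dx, so v = -cos(4*x)/2: now -x*cos(4*x)/2 + ∫(cos(4*x)/2) dx.
Step 2. Evaluate the standard form: now -x*cos(4*x)/2 + sin(4*x)/8.
Answer: -x*cos(4*x)/2 + sin(4*x)/8.


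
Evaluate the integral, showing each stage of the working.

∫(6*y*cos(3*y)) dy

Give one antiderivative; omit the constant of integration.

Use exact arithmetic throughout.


Step 1. Integrate ∫(6*y*cos(3*y)) dy by parts with u = y, dv = (6*cos(3*y)) dy, so v = 2*sin(3*y): now 2*y*sin(3*y) + ∫(-2*sin(3*y)) dy.
Step 2. Evaluate the standard form: now 2*y*sin(3*y) + 2*cos(3*y)/3.
Answer: 2*y*sin(3*y) + 2*cos(3*y)/3.


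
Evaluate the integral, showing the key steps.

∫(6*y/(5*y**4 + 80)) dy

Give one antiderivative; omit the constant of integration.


Step 1. Substitute u = y**2, turning ∫(6*y/(5*y**4 + 80)) dy into ∫(3/(5*(u**2 + 16))) du: now ∫(3/(5*(u**2 + 16))) du.
Step 2. Evaluate the standard form: now 3*atan(u/4)/20.
Step 3. Substitute back u = y**2: now 3*atan(y**2/4)/20.
Answer: 3*atan(y**2/4)/20.


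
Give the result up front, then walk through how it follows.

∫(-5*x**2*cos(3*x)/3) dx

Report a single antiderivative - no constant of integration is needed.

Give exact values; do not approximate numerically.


The answer is -5*x**2*sin(3*x)/9 - 10*x*cos(3*x)/27 + 10*sin(3*x)/81.
Step 1. Integrate ∫(-5*x**2*cos(3*x)/3) dx by parts with u = x**2, dv = (-5*cos(3*x)/3) dx, so v = -5*sin(3*x)/9: now -5*x**2*sin(3*x)/9 + ∫(10*x*sin(3*x)/9) dx.
Step 2. Integrate ∫(10*x*sin(3*x)/9) dx by parts with u = x, dv = (10*sin(3*x)/9) dx, so v = -10*cos(3*x)/27: now -5*x**2*sin(3*x)/9 - 10*x*cos(3*x)/27 + ∫(10*cos(3*x)/27) dx.
Step 3. Evaluate the standard form: now -5*x**2*sin(3*x)/9 - 10*x*cos(3*x)/27 + 10*sin(3*x)/81.
Answer: -5*x**2*sin(3*x)/9 - 10*x*cos(3*x)/27 + 10*sin(3*x)/81.


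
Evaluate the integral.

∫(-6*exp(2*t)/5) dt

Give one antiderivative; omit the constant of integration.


Answer: -3*exp(2*t)/5.


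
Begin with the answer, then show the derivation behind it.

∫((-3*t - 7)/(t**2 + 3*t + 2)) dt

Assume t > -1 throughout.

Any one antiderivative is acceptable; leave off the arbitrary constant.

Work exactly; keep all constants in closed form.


The answer is -4*log(t + 1) + log(t + 2).
Step 1. Decompose ∫((-3*t - 7)/(t**2 + 3*t + 2)) dt by partial fractions, (-3*t - 7)/(t**2 + 3*t + 2) = 1/(t + 2) - 4/(t + 1): now ∫(-4/(t + 1)) dt + ∫(1/(t + 2)) dt.
Step 2. Evaluate the standard form [assuming t > -1]: now -4*log(t + 1) + ∫(1/(t + 2)) dt.
Step 3. Evaluate the standard form [assuming t > -2]: now -4*log(t + 1) + log(t + 2).
Answer: -4*log(t + 1) + log(t + 2).


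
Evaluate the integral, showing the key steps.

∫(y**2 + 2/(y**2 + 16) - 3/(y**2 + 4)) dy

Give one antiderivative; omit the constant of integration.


Step 1. Rewrite: now ∫(y**2) dy + ∫(-3/(y**2 + 4)) dy + ∫(2/(y**2 + 16)) dy.
Step 2. Evaluate the standard form: now y**3/3 + ∫(-3/(y**2 + 4)) dy + ∫(2/(y**2 + 16)) dy.
Step 3. Evaluate the standard form: now y**3/3 - 3*atan(y/2)/2 + ∫(2/(y**2 + 16)) dy.
Step 4. Evaluate the standard form: now y**3/3 + atan(y/4)/2 - 3*atan(y/2)/2.
Answer: y**3/3 + atan(y/4)/2 - 3*atan(y/2)/2.


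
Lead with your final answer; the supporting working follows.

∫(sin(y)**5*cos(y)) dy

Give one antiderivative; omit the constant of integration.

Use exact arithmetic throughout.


The answer is sin(y)**6/6.
Step 1. Substitute u = sin(y), turning ∫(sin(y)**5*cos(y)) dy into ∫(u**5) du: now ∫(u**5) du.
Step 2. Evaluate the standard form: now u**6/6.
Step 3. Substitute back u = sin(y): now sin(y)**6/6.
Answer: sin(y)**6/6.


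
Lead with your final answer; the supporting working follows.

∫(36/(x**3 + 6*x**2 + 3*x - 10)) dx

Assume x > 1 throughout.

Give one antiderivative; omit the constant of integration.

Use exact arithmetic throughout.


The answer is 2*log(x - 1) - 4*log(x + 2) + 2*log(x + 5).
Step 1. Decompose ∫(36/(x**3 + 6*x**2 + 3*x - 10)) dx by partial fractions, 36/(x**3 + 6*x**2 + 3*x - 10) = 2/(x + 5) - 4/(x + 2) + 2/(x - 1): now ∫(2/(x - 1)) dx + ∫(-4/(x + 2)) dx + ∫(2/(x + 5)) dx.
Step 2. Evaluate the standard form [assuming x > 1]: now 2*log(x - 1) + ∫(-4/(x + 2)) dx + ∫(2/(x + 5)) dx.
Step 3. Evaluate the standard form [assuming x > -5]: now 2*log(x - 1) + 2*log(x + 5) + ∫(-4/(x + 2)) dx.
Step 4. Evaluate the standard form [assuming x > -2]: now 2*log(x - 1) - 4*log(x + 2) + 2*log(x + 5).
Answer: 2*log(x - 1) - 4*log(x + 2) + 2*log(x + 5).


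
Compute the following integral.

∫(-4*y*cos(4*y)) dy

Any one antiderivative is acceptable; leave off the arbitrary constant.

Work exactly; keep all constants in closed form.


Answer: -y*sin(4*y) - cos(4*y)/4.


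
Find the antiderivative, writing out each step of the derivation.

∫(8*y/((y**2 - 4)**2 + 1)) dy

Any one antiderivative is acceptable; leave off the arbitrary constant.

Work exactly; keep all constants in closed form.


Step 1. Substitute u = y**2 - 4, turning ∫(8*y/((y**2 - 4)**2 + 1)) dy into ∫(4/(u**2 + 1)) du: now ∫(4/(u**2 + 1)) du.
Step 2. Evaluate the standard form: now 4*atan(u).
Step 3. Substitute back u = y**2 - 4: now 4*atan(y**2 - 4).
Answer: 4*atan(y**2 - 4).


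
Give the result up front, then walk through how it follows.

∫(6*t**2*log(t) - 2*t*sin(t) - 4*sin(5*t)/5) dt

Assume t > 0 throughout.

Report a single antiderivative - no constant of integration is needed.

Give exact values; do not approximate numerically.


The answer is 2*t**3*log(t) - 2*t**3/3 + 2*t*cos(t) - 2*sin(t) + 4*cos(5*t)/25.
Step 1. Rewrite: now ∫(-2*t*sin(t)) dt + ∫(6*t**2*log(t)) dt + ∫(-4*sin(5*t)/5) dt.
Step 2. Integrate ∫(6*t**2*log(t)) dt by parts with u = log(t), dv = (6*t**2) dt, so v = 2*t**3 [assuming t > 0]: now 2*t**3*log(t) + ∫(-2*t**2) dt + ∫(-2*t*sin(t)) dt + ∫(-4*sin(5*t)/5) dt.
Step 3. Evaluate the standard form: now 2*t**3*log(t) - 2*t**3/3 + ∫(-2*t*sin(t)) dt + ∫(-4*sin(5*t)/5) dt.
Step 4. Evaluate the standard form: now 2*t**3*log(t) - 2*t**3/3 + 4*cos(5*t)/25 + ∫(-2*t*sin(t)) dt.
Step 5. Integrate ∫(-2*t*sin(t)) dt by parts with u = t, dv = (-2*sin(t)) dt, so v = 2*cos(t): now 2*t**3*log(t) - 2*t**3/3 + 2*t*cos(t) + 4*cos(5*t)/25 + ∫(-2*cos(t)) dt.
Step 6. Evaluate the standard form: now 2*t**3*log(t) - 2*t**3/3 + 2*t*cos(t) - 2*sin(t) + 4*cos(5*t)/25.
Answer: 2*t**3*log(t) - 2*t**3/3 + 2*t*cos(t) - 2*sin(t) + 4*cos(5*t)/25.


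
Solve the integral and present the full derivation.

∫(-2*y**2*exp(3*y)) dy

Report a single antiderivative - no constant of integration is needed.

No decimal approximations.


Step 1. Integrate ∫(-2*y**2*exp(3*y)) dy by parts with u = y**2, dv = (-2*exp(3*y)) dy, so v = -2*exp(3*y)/3: now -2*y**2*exp(3*y)/3 + ∫(4*y*exp(3*y)/3) dy.
Step 2. Integrate ∫(4*y*exp(3*y)/3) dy by parts with u = y, dv = (4*exp(3*y)/3) dy, so v = 4*exp(3*y)/9: now -2*y**2*exp(3*y)/3 + 4*y*exp(3*y)/9 + ∫(-4*exp(3*y)/9) dy.
Step 3. Evaluate the standard form: now -2*y**2*exp(3*y)/3 + 4*y*exp(3*y)/9 - 4*exp(3*y)/27.
Answer: -2*y**2*exp(3*y)/3 + 4*y*exp(3*y)/9 - 4*exp(3*y)/27.


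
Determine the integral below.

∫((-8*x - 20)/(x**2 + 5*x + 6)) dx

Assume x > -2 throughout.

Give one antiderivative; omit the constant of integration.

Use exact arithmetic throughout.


Answer: -4*log(x + 2) - 4*log(x + 3).


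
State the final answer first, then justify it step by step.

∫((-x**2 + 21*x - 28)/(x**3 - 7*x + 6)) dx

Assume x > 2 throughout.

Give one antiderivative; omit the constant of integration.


The answer is 2*log(x - 2) + 2*log(x - 1) - 5*log(x + 3).
Step 1. Decompose ∫((-x**2 + 21*x - 28)/(x**3 - 7*x + 6)) dx by partial fractions, (-x**2 + 21*x - 28)/(x**3 - 7*x + 6) = -5/(x + 3) + 2/(x - 1) + 2/(x - 2): now ∫(2/(x - 2)) dx + ∫(2/(x - 1)) dx + ∫(-5/(x + 3)) dx.
Step 2. Evaluate the standard form [assuming x > 1]: now 2*log(x - 1) + ∫(2/(x - 2)) dx + ∫(-5/(x + 3)) dx.
Step 3. Evaluate the standard form [assuming x > -3]: now 2*log(x - 1) - 5*log(x + 3) + ∫(2/(x - 2)) dx.
Step 4. Evaluate the standard form [assuming x > 2]: now 2*log(x - 2) + 2*log(x - 1) - 5*log(x + 3).
Answer: 2*log(x - 2) + 2*log(x - 1) - 5*log(x + 3).


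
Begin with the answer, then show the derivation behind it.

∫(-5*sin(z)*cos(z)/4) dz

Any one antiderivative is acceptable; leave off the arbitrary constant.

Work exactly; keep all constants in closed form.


The answer is -5*sin(z)**2/8.
Step 1. Substitute u = sin(z), turning ∫(-5*sin(z)*cos(z)/4) dz into ∫(-5*u/4) du: now ∫(-5*u/4) du.
Step 2. Evaluate the standard form: now -5*u**2/8.
Step 3. Substitute back u = sin(z): now -5*sin(z)**2/8.
Answer: -5*sin(z)**2/8.


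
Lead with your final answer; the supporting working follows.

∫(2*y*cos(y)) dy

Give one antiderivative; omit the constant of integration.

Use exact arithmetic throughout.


The answer is 2*y*sin(y) + 2*cos(y).
Step 1. Integrate ∫(2*y*cos(y)) dy by parts with u = y, dv = (2*cos(y)) dy, so v = 2*sin(y): now 2*y*sin(y) + ∫(-2*sin(y)) dy.
Step 2. Evaluate the standard form: now 2*y*sin(y) + 2*cos(y).
Answer: 2*y*sin(y) + 2*cos(y).


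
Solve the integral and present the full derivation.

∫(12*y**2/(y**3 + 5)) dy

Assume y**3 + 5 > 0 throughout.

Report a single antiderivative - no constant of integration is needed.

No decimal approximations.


Step 1. Substitute u = y**3 + 5, turning ∫(12*y**2/(y**3 + 5)) dy into ∫(4/u) du: now ∫(4/u) du.
Step 2. Evaluate the standard form [assuming u > 0]: now 4*log(u).
Step 3. Substitute back u = y**3 + 5: now 4*log(y**3 + 5).
Answer: 4*log(y**3 + 5).


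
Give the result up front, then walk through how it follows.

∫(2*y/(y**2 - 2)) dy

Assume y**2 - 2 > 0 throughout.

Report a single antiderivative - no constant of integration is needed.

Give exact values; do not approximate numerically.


The answer is log(y**2 - 2).
Step 1. Substitute u = y**2 - 2, turning ∫(2*y/(y**2 - 2)) dy into ∫(1/u) du: now ∫(1/u) du.
Step 2. Evaluate the standard form [assuming u > 0]: now log(u).
Step 3. Substitute back u = y**2 - 2: now log(y**2 - 2).
Answer: log(y**2 - 2).


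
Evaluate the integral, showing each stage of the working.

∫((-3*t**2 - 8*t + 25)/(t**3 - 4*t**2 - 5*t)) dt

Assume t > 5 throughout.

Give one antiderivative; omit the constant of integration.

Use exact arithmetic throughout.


Step 1. Decompose ∫((-3*t**2 - 8*t + 25)/(t**3 - 4*t**2 - 5*t)) dt by partial fractions, (-3*t**2 - 8*t + 25)/(t**3 - 4*t**2 - 5*t) = 5/(t + 1) - 3/(t - 5) - 5/t: now ∫(-5/t) dt + ∫(-3/(t - 5)) dt + ∫(5/(t + 1)) dt.
Step 2. Evaluate the standard form [assuming t > -1]: now 5*log(t + 1) + ∫(-5/t) dt + ∫(-3/(t - 5)) dt.
Step 3. Evaluate the standard form [assuming t > 0]: now -5*log(t) + 5*log(t + 1) + ∫(-3/(t - 5)) dt.
Step 4. Evaluate the standard form [assuming t > 5]: now -5*log(t) - 3*log(t - 5) + 5*log(t + 1).
Answer: -5*log(t) - 3*log(t - 5) + 5*log(t + 1).


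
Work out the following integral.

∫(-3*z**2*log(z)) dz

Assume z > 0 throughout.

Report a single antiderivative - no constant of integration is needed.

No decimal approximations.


Answer: -z**3*log(z) + z**3/3.


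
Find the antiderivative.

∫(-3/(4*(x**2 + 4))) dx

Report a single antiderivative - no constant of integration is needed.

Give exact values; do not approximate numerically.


Answer: -3*atan(x/2)/8.


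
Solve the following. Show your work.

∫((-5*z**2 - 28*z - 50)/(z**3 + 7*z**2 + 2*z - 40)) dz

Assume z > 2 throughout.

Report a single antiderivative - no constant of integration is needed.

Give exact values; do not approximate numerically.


Step 1. Decompose ∫((-5*z**2 - 28*z - 50)/(z**3 + 7*z**2 + 2*z - 40)) dz by partial fractions, (-5*z**2 - 28*z - 50)/(z**3 + 7*z**2 + 2*z - 40) = -5/(z + 5) + 3/(z + 4) - 3/(z - 2): now ∫(-3/(z - 2)) dz + ∫(3/(z + 4)) dz + ∫(-5/(z + 5)) dz.
Step 2. Evaluate the standard form [assuming z > 2]: now -3*log(z - 2) + ∫(3/(z + 4)) dz + ∫(-5/(z + 5)) dz.
Step 3. Evaluate the standard form [assuming z > -4]: now -3*log(z - 2) + 3*log(z + 4) + ∫(-5/(z + 5)) dz.
Step 4. Evaluate the standard form [assuming z > -5]: now -3*log(z - 2) + 3*log(z + 4) - 5*log(z + 5).
Answer: -3*log(z - 2) + 3*log(z + 4) - 5*log(z + 5).


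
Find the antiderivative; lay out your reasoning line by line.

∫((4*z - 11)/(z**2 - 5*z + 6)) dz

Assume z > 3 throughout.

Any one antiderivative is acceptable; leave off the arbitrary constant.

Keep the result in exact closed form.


Step 1. Decompose ∫((4*z - 11)/(z**2 - 5*z + 6)) dz by partial fractions, (4*z - 11)/(z**2 - 5*z + 6) = 3/(z - 2) + 1/(z - 3): now ∫(1/(z - 3)) dz + ∫(3/(z - 2)) dz.
Step 2. Evaluate the standard form [assuming z > 3]: now log(z - 3) + ∫(3/(z - 2)) dz.
Step 3. Evaluate the standard form [assuming z > 2]: now log(z - 3) + 3*log(z - 2).
Answer: log(z - 3) + 3*log(z - 2).


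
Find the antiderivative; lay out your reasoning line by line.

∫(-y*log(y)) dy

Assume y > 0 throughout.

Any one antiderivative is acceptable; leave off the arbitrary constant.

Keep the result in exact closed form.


Step 1. Integrate ∫(-y*log(y)) dy by parts with u = log(y), dv = (-y) dy, so v = -y**2/2 [assuming y > 0]: now -y**2*log(y)/2 + ∫(y/2) dy.
Step 2. Evaluate the standard form: now -y**2*log(y)/2 + y**2/4.
Answer: -y**2*log(y)/2 + y**2/4.


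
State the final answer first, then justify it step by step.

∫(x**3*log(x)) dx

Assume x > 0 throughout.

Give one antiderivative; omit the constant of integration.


The answer is x**4*log(x)/4 - x**4/16.
Step 1. Integrate ∫(x**3*log(x)) dx by parts with u = log(x), dv = (x**3) dx, so v = x**4/4 [assuming x > 0]: now x**4*log(x)/4 + ∫(-x**3/4) dx.
Step 2. Evaluate the standard form: now x**4*log(x)/4 - x**4/16.
Answer: x**4*log(x)/4 - x**4/16.


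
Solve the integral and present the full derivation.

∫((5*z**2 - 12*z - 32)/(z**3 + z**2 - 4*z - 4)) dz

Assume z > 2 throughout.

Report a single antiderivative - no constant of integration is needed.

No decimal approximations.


Step 1. Decompose ∫((5*z**2 - 12*z - 32)/(z**3 + z**2 - 4*z - 4)) dz by partial fractions, (5*z**2 - 12*z - 32)/(z**3 + z**2 - 4*z - 4) = 3/(z + 2) + 5/(z + 1) - 3/(z - 2): now ∫(-3/(z - 2)) dz + ∫(5/(z + 1)) dz + ∫(3/(z + 2)) dz.
Step 2. Evaluate the standard form [assuming z > -1]: now 5*log(z + 1) + ∫(-3/(z - 2)) dz + ∫(3/(z + 2)) dz.
Step 3. Evaluate the standard form [assuming z > -2]: now 5*log(z + 1) + 3*log(z + 2) + ∫(-3/(z - 2)) dz.
Step 4. Evaluate the standard form [assuming z > 2]: now -3*log(z - 2) + 5*log(z + 1) + 3*log(z + 2).
Answer: -3*log(z - 2) + 5*log(z + 1) + 3*log(z + 2).


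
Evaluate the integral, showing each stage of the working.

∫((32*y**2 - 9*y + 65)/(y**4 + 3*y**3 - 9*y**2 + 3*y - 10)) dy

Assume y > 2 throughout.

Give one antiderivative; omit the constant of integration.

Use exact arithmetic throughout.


Step 1. Decompose ∫((32*y**2 - 9*y + 65)/(y**4 + 3*y**3 - 9*y**2 + 3*y - 10)) dy by partial fractions, (32*y**2 - 9*y + 65)/(y**4 + 3*y**3 - 9*y**2 + 3*y - 10) = -3/(y**2 + 1) - 5/(y + 5) + 5/(y - 2): now ∫(5/(y - 2)) dy + ∫(-5/(y + 5)) dy + ∫(-3/(y**2 + 1)) dy.
Step 2. Evaluate the standard form [assuming y > 2]: now 5*log(y - 2) + ∫(-5/(y + 5)) dy + ∫(-3/(y**2 + 1)) dy.
Step 3. Evaluate the standard form [assuming y > -5]: now 5*log(y - 2) - 5*log(y + 5) + ∫(-3/(y**2 + 1)) dy.
Step 4. Evaluate the standard form: now 5*log(y - 2) - 5*log(y + 5) - 3*atan(y).
Answer: 5*log(y - 2) - 5*log(y + 5) - 3*atan(y).


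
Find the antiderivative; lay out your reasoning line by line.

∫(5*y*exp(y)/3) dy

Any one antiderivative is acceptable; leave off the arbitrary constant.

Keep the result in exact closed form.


Step 1. Integrate ∫(5*y*exp(y)/3) dy by parts with u = y, dv = (5*exp(y)/3) dy, so v = 5*exp(y)/3: now 5*y*exp(y)/3 + ∫(-5*exp(y)/3) dy.
Step 2. Evaluate the standard form: now 5*y*exp(y)/3 - 5*exp(y)/3.
Answer: 5*y*exp(y)/3 - 5*exp(y)/3.


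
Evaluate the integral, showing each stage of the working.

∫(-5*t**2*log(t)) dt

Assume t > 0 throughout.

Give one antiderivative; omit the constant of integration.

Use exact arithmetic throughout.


Step 1. Integrate ∫(-5*t**2*log(t)) dt by parts with u = log(t), dv = (-5*t**2) dt, so v = -5*t**3/3 [assuming t > 0]: now -5*t**3*log(t)/3 + ∫(5*t**2/3) dt.
Step 2. Evaluate the standard form: now -5*t**3*log(t)/3 + 5*t**3/9.
Answer: -5*t**3*log(t)/3 + 5*t**3/9.


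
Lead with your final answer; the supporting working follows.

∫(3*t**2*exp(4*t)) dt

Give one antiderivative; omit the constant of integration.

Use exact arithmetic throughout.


The answer is 3*t**2*exp(4*t)/4 - 3*t*exp(4*t)/8 + 3*exp(4*t)/32.
Step 1. Integrate ∫(3*t**2*exp(4*t)) dt by parts with u = t**2, dv = (3*exp(4*t)) dt, so v = 3*exp(4*t)/4: now 3*t**2*exp(4*t)/4 + ∫(-3*t*exp(4*t)/2) dt.
Step 2. Integrate ∫(-3*t*exp(4*t)/2) dt by parts with u = t, dv = (-3*exp(4*t)/2) dt, so v = -3*exp(4*t)/8: now 3*t**2*exp(4*t)/4 - 3*t*exp(4*t)/8 + ∫(3*exp(4*t)/8) dt.
Step 3. Evaluate the standard form: now 3*t**2*exp(4*t)/4 - 3*t*exp(4*t)/8 + 3*exp(4*t)/32.
Answer: 3*t**2*exp(4*t)/4 - 3*t*exp(4*t)/8 + 3*exp(4*t)/32.


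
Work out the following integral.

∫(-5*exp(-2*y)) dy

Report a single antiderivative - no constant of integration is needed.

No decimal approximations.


Answer: 5*exp(-2*y)/2.


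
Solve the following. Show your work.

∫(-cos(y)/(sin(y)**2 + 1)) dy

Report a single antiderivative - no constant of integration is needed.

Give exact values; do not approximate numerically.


Step 1. Substitute u = sin(y), turning ∫(-cos(y)/(sin(y)**2 + 1)) dy into ∫(-1/(u**2 + 1)) du: now ∫(-1/(u**2 + 1)) du.
Step 2. Evaluate the standard form: now -atan(u).
Step 3. Substitute back u = sin(y): now -atan(sin(y)).
Answer: -atan(sin(y)).


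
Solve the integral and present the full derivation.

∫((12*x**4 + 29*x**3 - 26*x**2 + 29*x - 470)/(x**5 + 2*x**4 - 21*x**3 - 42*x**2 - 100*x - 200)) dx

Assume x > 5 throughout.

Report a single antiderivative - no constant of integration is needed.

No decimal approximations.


Step 1. Decompose ∫((12*x**4 + 29*x**3 - 26*x**2 + 29*x - 470)/(x**5 + 2*x**4 - 21*x**3 - 42*x**2 - 100*x - 200)) dx by partial fractions, (12*x**4 + 29*x**3 - 26*x**2 + 29*x - 470)/(x**5 + 2*x**4 - 21*x**3 - 42*x**2 - 100*x - 200) = 3/(x**2 + 4) + 3/(x + 5) + 4/(x + 2) + 5/(x - 5): now ∫(5/(x - 5)) dx + ∫(4/(x + 2)) dx + ∫(3/(x + 5)) dx + ∫(3/(x**2 + 4)) dx.
Step 2. Evaluate the standard form [assuming x > -5]: now 3*log(x + 5) + ∫(5/(x - 5)) dx + ∫(4/(x + 2)) dx + ∫(3/(x**2 + 4)) dx.
Step 3. Evaluate the standard form [assuming x > 5]: now 5*log(x - 5) + 3*log(x + 5) + ∫(4/(x + 2)) dx + ∫(3/(x**2 + 4)) dx.
Step 4. Evaluate the standard form [assuming x > -2]: now 5*log(x - 5) + 4*log(x + 2) + 3*log(x + 5) + ∫(3/(x**2 + 4)) dx.
Step 5. Evaluate the standard form: now 5*log(x - 5) + 4*log(x + 2) + 3*log(x + 5) + 3*atan(x/2)/2.
Answer: 5*log(x - 5) + 4*log(x + 2) + 3*log(x + 5) + 3*atan(x/2)/2.


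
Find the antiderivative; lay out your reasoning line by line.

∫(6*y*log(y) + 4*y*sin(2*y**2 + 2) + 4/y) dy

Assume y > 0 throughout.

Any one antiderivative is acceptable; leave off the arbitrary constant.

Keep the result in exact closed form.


Step 1. Rewrite: now ∫(4/y) dy + ∫(6*y*log(y)) dy + ∫(4*y*sin(2*y**2 + 2)) dy.
Step 2. Evaluate the standard form [assuming y > 0]: now 4*log(y) + ∫(6*y*log(y)) dy + ∫(4*y*sin(2*y**2 + 2)) dy.
Step 3. Integrate ∫(6*y*log(y)) dy by parts with u = log(y), dv = (6*y) dy, so v = 3*y**2 [assuming y > 0]: now 3*y**2*log(y) + 4*log(y) + ∫(-3*y) dy + ∫(4*y*sin(2*y**2 + 2)) dy.
Step 4. Evaluate the standard form: now 3*y**2*log(y) - 3*y**2/2 + 4*log(y) + ∫(4*y*sin(2*y**2 + 2)) dy.
Step 5. Substitute u = y**2 + 1, turning ∫(4*y*sin(2*y**2 + 2)) dy into ∫(2*sin(2*u)) du: now 3*y**2*log(y) - 3*y**2/2 + 4*log(y) + ∫(2*sin(2*u)) du.
Step 6. Evaluate the standard form: now 3*y**2*log(y) - 3*y**2/2 + 4*log(y) - cos(2*u).
Step 7. Substitute back u = y**2 + 1: now 3*y**2*log(y) - 3*y**2/2 + 4*log(y) - cos(2*y**2 + 2).
Answer: 3*y**2*log(y) - 3*y**2/2 + 4*log(y) - cos(2*y**2 + 2).


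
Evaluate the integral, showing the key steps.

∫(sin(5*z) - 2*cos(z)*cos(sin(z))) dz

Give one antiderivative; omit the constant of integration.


Step 1. Rewrite: now ∫(-2*cos(z)*cos(sin(z))) dz + ∫(sin(5*z)) dz.
Step 2. Substitute u = sin(z), turning ∫(-2*cos(z)*cos(sin(z))) dz into ∫(-2*cos(u)) du: now ∫(sin(5*z)) dz + ∫(-2*cos(u)) du.
Step 3. Evaluate the standard form: now -2*sin(u) + ∫(sin(5*z)) dz.
Step 4. Substitute back u = sin(z): now -2*sin(sin(z)) + ∫(sin(5*z)) dz.
Step 5. Evaluate the standard form: now -2*sin(sin(z)) - cos(5*z)/5.
Answer: -2*sin(sin(z)) - cos(5*z)/5.


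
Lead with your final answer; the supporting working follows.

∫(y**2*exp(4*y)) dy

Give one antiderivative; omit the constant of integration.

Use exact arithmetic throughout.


The answer is y**2*exp(4*y)/4 - y*exp(4*y)/8 + exp(4*y)/32.
Step 1. Integrate ∫(y**2*exp(4*y)) dy by parts with u = y**2, dv = (exp(4*y)) dy, so v = exp(4*y)/4: now y**2*exp(4*y)/4 + ∫(-y*exp(4*y)/2) dy.
Step 2. Integrate ∫(-y*exp(4*y)/2) dy by parts with u = y, dv = (-exp(4*y)/2) dy, so v = -exp(4*y)/8: now y**2*exp(4*y)/4 - y*exp(4*y)/8 + ∫(exp(4*y)/8) dy.
Step 3. Evaluate the standard form: now y**2*exp(4*y)/4 - y*exp(4*y)/8 + exp(4*y)/32.
Answer: y**2*exp(4*y)/4 - y*exp(4*y)/8 + exp(4*y)/32.


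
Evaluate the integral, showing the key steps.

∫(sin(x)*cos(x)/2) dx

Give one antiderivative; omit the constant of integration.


Step 1. Substitute u = sin(x), turning ∫(sin(x)*cos(x)/2) dx into ∫(u/2) du: now ∫(u/2) du.
Step 2. Evaluate the standard form: now u**2/4.
Step 3. Substitute back u = sin(x): now sin(x)**2/4.
Answer: sin(x)**2/4.


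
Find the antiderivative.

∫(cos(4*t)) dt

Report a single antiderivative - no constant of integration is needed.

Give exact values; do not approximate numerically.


Answer: sin(4*t)/4.


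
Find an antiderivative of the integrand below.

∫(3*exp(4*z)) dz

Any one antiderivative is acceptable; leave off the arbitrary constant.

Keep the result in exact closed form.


Answer: 3*exp(4*z)/4.


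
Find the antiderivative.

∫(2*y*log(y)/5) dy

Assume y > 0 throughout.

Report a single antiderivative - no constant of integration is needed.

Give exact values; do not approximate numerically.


Answer: y**2*log(y)/5 - y**2/10.


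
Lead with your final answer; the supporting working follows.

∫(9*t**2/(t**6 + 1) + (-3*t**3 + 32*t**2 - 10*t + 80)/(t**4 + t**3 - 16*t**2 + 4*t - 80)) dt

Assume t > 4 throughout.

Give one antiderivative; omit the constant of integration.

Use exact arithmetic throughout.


The answer is 2*log(t - 4) - 5*log(t + 5) + atan(t/2) + 3*atan(t**3).
Step 1. Rewrite: now ∫(9*t**2/(t**6 + 1)) dt + ∫((-3*t**3 + 32*t**2 - 10*t + 80)/(t**4 + t**3 - 16*t**2 + 4*t - 80)) dt.
Step 2. Substitute u = t**3, turning ∫(9*t**2/(t**6 + 1)) dt into ∫(3/(u**2 + 1)) du: now ∫((-3*t**3 + 32*t**2 - 10*t + 80)/(t**4 + t**3 - 16*t**2 + 4*t - 80)) dt + ∫(3/(u**2 + 1)) du.
Step 3. Evaluate the standard form: now 3*atan(u) + ∫((-3*t**3 + 32*t**2 - 10*t + 80)/(t**4 + t**3 - 16*t**2 + 4*t - 80)) dt.
Step 4. Substitute back u = t**3: now 3*atan(t**3) + ∫((-3*t**3 + 32*t**2 - 10*t + 80)/(t**4 + t**3 - 16*t**2 + 4*t - 80)) dt.
Step 5. Decompose ∫((-3*t**3 + 32*t**2 - 10*t + 80)/(t**4 + t**3 - 16*t**2 + 4*t - 80)) dt by partial fractions, (-3*t**3 + 32*t**2 - 10*t + 80)/(t**4 + t**3 - 16*t**2 + 4*t - 80) = 2/(t**2 + 4) - 5/(t + 5) + 2/(t - 4): now 3*atan(t**3) + ∫(2/(t - 4)) dt + ∫(-5/(t + 5)) dt + ∫(2/(t**2 + 4)) dt.
Step 6. Evaluate the standard form [assuming t > -5]: now -5*log(t + 5) + 3*atan(t**3) + ∫(2/(t - 4)) dt + ∫(2/(t**2 + 4)) dt.
Step 7. Evaluate the standard form [assuming t > 4]: now 2*log(t - 4) - 5*log(t + 5) + 3*atan(t**3) + ∫(2/(t**2 + 4)) dt.
Step 8. Evaluate the standard form: now 2*log(t - 4) - 5*log(t + 5) + atan(t/2) + 3*atan(t**3).
Answer: 2*log(t - 4) - 5*log(t + 5) + atan(t/2) + 3*atan(t**3).


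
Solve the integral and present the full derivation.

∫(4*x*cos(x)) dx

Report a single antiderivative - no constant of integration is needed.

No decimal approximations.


Step 1. Integrate ∫(4*x*cos(x)) dx by parts with u = x, dv = (4*cos(x)) dx, so v = 4*sin(x): now 4*x*sin(x) + ∫(-4*sin(x)) dx.
Step 2. Evaluate the standard form: now 4*x*sin(x) + 4*cos(x).
Answer: 4*x*sin(x) + 4*cos(x).


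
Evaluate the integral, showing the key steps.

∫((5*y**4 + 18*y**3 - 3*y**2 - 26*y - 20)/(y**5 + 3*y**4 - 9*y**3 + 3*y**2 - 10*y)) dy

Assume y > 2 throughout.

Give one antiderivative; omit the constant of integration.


Step 1. Decompose ∫((5*y**4 + 18*y**3 - 3*y**2 - 26*y - 20)/(y**5 + 3*y**4 - 9*y**3 + 3*y**2 - 10*y)) dy by partial fractions, (5*y**4 + 18*y**3 - 3*y**2 - 26*y - 20)/(y**5 + 3*y**4 - 9*y**3 + 3*y**2 - 10*y) = 4/(y**2 + 1) + 1/(y + 5) + 2/(y - 2) + 2/y: now ∫(2/y) dy + ∫(2/(y - 2)) dy + ∫(1/(y + 5)) dy + ∫(4/(y**2 + 1)) dy.
Step 2. Evaluate the standard form [assuming y > -5]: now log(y + 5) + ∫(2/y) dy + ∫(2/(y - 2)) dy + ∫(4/(y**2 + 1)) dy.
Step 3. Evaluate the standard form [assuming y > 0]: now 2*log(y) + log(y + 5) + ∫(2/(y - 2)) dy + ∫(4/(y**2 + 1)) dy.
Step 4. Evaluate the standard form [assuming y > 2]: now 2*log(y) + 2*log(y - 2) + log(y + 5) + ∫(4/(y**2 + 1)) dy.
Step 5. Evaluate the standard form: now 2*log(y) + 2*log(y - 2) + log(y + 5) + 4*atan(y).
Answer: 2*log(y) + 2*log(y - 2) + log(y + 5) + 4*atan(y).


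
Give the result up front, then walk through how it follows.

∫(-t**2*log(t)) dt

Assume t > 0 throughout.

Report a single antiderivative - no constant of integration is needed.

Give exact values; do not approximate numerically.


The answer is -t**3*log(t)/3 + t**3/9.
Step 1. Integrate ∫(-t**2*log(t)) dt by parts with u = log(t), dv = (-t**2) dt, so v = -t**3/3 [assuming t > 0]: now -t**3*log(t)/3 + ∫(t**2/3) dt.
Step 2. Evaluate the standard form: now -t**3*log(t)/3 + t**3/9.
Answer: -t**3*log(t)/3 + t**3/9.


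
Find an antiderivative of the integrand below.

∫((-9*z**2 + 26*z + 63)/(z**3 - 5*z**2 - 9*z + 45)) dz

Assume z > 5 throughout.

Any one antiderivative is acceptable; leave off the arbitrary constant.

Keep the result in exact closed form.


Answer: -2*log(z - 5) - 5*log(z - 3) - 2*log(z + 3).


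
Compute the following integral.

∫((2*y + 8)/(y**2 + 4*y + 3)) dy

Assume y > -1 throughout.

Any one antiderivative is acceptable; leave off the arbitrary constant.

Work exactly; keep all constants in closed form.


Answer: 3*log(y + 1) - log(y + 3).


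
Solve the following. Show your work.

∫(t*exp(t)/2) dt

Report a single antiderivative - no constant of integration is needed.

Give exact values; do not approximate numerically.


Step 1. Integrate ∫(t*exp(t)/2) dt by parts with u = t, dv = (exp(t)/2) dt, so v = exp(t)/2: now t*exp(t)/2 + ∫(-exp(t)/2) dt.
Step 2. Evaluate the standard form: now t*exp(t)/2 - exp(t)/2.
Answer: t*exp(t)/2 - exp(t)/2.


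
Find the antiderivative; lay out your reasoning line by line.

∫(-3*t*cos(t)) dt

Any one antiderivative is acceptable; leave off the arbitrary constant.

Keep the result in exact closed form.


Step 1. Integrate ∫(-3*t*cos(t)) dt by parts with u = t, dv = (-3*cos(t)) dt, so v = -3*sin(t): now -3*t*sin(t) + ∫(3*sin(t)) dt.
Step 2. Evaluate the standard form: now -3*t*sin(t) - 3*cos(t).
Answer: -3*t*sin(t) - 3*cos(t).


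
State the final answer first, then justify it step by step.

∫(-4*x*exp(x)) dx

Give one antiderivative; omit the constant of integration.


The answer is -4*x*exp(x) + 4*exp(x).
Step 1. Integrate ∫(-4*x*exp(x)) dx by parts with u = x, dv = (-4*exp(x)) dx, so v = -4*exp(x): now -4*x*exp(x) + ∫(4*exp(x)) dx.
Step 2. Evaluate the standard form: now -4*x*exp(x) + 4*exp(x).
Answer: -4*x*exp(x) + 4*exp(x).


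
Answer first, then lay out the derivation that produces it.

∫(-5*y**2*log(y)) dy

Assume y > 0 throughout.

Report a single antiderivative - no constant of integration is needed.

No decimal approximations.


The answer is -5*y**3*log(y)/3 + 5*y**3/9.
Step 1. Integrate ∫(-5*y**2*log(y)) dy by parts with u = log(y), dv = (-5*y**2) dy, so v = -5*y**3/3 [assuming y > 0]: now -5*y**3*log(y)/3 + ∫(5*y**2/3) dy.
Step 2. Evaluate the standard form: now -5*y**3*log(y)/3 + 5*y**3/9.
Answer: -5*y**3*log(y)/3 + 5*y**3/9.


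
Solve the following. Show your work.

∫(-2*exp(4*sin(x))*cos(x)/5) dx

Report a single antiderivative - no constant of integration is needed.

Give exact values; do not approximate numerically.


Step 1. Substitute u = sin(x), turning ∫(-2*exp(4*sin(x))*cos(x)/5) dx into ∫(-2*exp(4*u)/5) du: now ∫(-2*exp(4*u)/5) du.
Step 2. Evaluate the standard form: now -exp(4*u)/10.
Step 3. Substitute back u = sin(x): now -exp(4*sin(x))/10.
Answer: -exp(4*sin(x))/10.


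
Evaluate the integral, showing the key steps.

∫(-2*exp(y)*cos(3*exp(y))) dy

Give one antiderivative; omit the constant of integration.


Step 1. Substitute u = exp(y), turning ∫(-2*exp(y)*cos(3*exp(y))) dy into ∫(-2*cos(3*u)) du: now ∫(-2*cos(3*u)) du.
Step 2. Evaluate the standard form: now -2*sin(3*u)/3.
Step 3. Substitute back u = exp(y): now -2*sin(3*exp(y))/3.
Answer: -2*sin(3*exp(y))/3.


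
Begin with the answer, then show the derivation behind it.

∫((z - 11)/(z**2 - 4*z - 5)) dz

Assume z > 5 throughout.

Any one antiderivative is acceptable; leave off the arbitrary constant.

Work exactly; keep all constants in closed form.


The answer is -log(z - 5) + 2*log(z + 1).
Step 1. Decompose ∫((z - 11)/(z**2 - 4*z - 5)) dz by partial fractions, (z - 11)/(z**2 - 4*z - 5) = 2/(z + 1) - 1/(z - 5): now ∫(-1/(z - 5)) dz + ∫(2/(z + 1)) dz.
Step 2. Evaluate the standard form [assuming z > -1]: now 2*log(z + 1) + ∫(-1/(z - 5)) dz.
Step 3. Evaluate the standard form [assuming z > 5]: now -log(z - 5) + 2*log(z + 1).
Answer: -log(z - 5) + 2*log(z + 1).


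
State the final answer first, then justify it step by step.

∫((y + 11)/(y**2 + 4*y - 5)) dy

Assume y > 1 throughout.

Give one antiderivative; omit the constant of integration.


The answer is 2*log(y - 1) - log(y + 5).
Step 1. Decompose ∫((y + 11)/(y**2 + 4*y - 5)) dy by partial fractions, (y + 11)/(y**2 + 4*y - 5) = -1/(y + 5) + 2/(y - 1): now ∫(2/(y - 1)) dy + ∫(-1/(y + 5)) dy.
Step 2. Evaluate the standard form [assuming y > 1]: now 2*log(y - 1) + ∫(-1/(y + 5)) dy.
Step 3. Evaluate the standard form [assuming y > -5]: now 2*log(y - 1) - log(y + 5).
Answer: 2*log(y - 1) - log(y + 5).


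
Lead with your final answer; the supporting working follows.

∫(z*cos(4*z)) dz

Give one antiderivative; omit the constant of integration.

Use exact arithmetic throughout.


The answer is z*sin(4*z)/4 + cos(4*z)/16.
Step 1. Integrate ∫(z*cos(4*z)) dz by parts with u = z, dv = (cos(4*z)) dz, so v = sin(4*z)/4: now z*sin(4*z)/4 + ∫(-sin(4*z)/4) dz.
Step 2. Evaluate the standard form: now z*sin(4*z)/4 + cos(4*z)/16.
Answer: z*sin(4*z)/4 + cos(4*z)/16.


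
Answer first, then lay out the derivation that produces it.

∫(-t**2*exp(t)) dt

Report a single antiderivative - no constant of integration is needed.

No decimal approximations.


The answer is -t**2*exp(t) + 2*t*exp(t) - 2*exp(t).
Step 1. Integrate ∫(-t**2*exp(t)) dt by parts with u = t**2, dv = (-exp(t)) dt, so v = -exp(t): now -t**2*exp(t) + ∫(2*t*exp(t)) dt.
Step 2. Integrate ∫(2*t*exp(t)) dt by parts with u = t, dv = (2*exp(t)) dt, so v = 2*exp(t): now -t**2*exp(t) + 2*t*exp(t) + ∫(-2*exp(t)) dt.
Step 3. Evaluate the standard form: now -t**2*exp(t) + 2*t*exp(t) - 2*exp(t).
Answer: -t**2*exp(t) + 2*t*exp(t) - 2*exp(t).


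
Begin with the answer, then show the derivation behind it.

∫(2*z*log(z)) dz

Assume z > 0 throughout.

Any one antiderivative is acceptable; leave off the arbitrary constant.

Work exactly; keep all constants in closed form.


The answer is z**2*log(z) - z**2/2.
Step 1. Integrate ∫(2*z*log(z)) dz by parts with u = log(z), dv = (2*z) dz, so v = z**2 [assuming z > 0]: now z**2*log(z) + ∫(-z) dz.
Step 2. Evaluate the standard form: now z**2*log(z) - z**2/2.
Answer: z**2*log(z) - z**2/2.


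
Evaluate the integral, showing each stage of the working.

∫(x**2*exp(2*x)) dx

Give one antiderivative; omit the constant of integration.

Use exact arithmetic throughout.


Step 1. Integrate ∫(x**2*exp(2*x)) dx by parts with u = x**2, dv = (exp(2*x)) dx, so v = exp(2*x)/2: now x**2*exp(2*x)/2 + ∫(-x*exp(2*x)) dx.
Step 2. Integrate ∫(-x*exp(2*x)) dx by parts with u = x, dv = (-exp(2*x)) dx, so v = -exp(2*x)/2: now x**2*exp(2*x)/2 - x*exp(2*x)/2 + ∫(exp(2*x)/2) dx.
Step 3. Evaluate the standard form: now x**2*exp(2*x)/2 - x*exp(2*x)/2 + exp(2*x)/4.
Answer: x**2*exp(2*x)/2 - x*exp(2*x)/2 + exp(2*x)/4.


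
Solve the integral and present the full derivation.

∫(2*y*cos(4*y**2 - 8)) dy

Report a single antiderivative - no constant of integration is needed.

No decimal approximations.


Step 1. Substitute u = y**2 - 2, turning ∫(2*y*cos(4*y**2 - 8)) dy into ∫(cos(4*u)) du: now ∫(cos(4*u)) du.
Step 2. Evaluate the standard form: now sin(4*u)/4.
Step 3. Substitute back u = y**2 - 2: now sin(4*y**2 - 8)/4.
Answer: sin(4*y**2 - 8)/4.


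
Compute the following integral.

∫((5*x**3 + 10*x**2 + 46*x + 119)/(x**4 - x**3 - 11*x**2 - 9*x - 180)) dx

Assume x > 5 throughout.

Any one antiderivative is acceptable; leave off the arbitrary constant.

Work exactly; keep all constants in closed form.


Answer: 4*log(x - 5) + log(x + 4) - atan(x/3)/3.


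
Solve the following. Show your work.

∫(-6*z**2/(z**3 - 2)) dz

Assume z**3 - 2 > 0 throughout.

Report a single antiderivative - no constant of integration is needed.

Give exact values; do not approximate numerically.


Step 1. Substitute u = z**3 - 2, turning ∫(-6*z**2/(z**3 - 2)) dz into ∫(-2/u) du: now ∫(-2/u) du.
Step 2. Evaluate the standard form [assuming u > 0]: now -2*log(u).
Step 3. Substitute back u = z**3 - 2: now -2*log(z**3 - 2).
Answer: -2*log(z**3 - 2).


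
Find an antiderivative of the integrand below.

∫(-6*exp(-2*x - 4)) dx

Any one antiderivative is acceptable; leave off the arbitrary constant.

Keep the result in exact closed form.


Answer: 3*exp(-2*x - 4).


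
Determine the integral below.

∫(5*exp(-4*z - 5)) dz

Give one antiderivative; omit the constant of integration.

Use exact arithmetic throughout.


Answer: -5*exp(-4*z - 5)/4.


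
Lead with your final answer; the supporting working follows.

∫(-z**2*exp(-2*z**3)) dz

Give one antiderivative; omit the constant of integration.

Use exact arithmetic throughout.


The answer is exp(-2*z**3)/6.
Step 1. Substitute u = z**3, turning ∫(-z**2*exp(-2*z**3)) dz into ∫(-exp(-2*u)/3) du: now ∫(-exp(-2*u)/3) du.
Step 2. Evaluate the standard form: now exp(-2*u)/6.
Step 3. Substitute back u = z**3: now exp(-2*z**3)/6.
Answer: exp(-2*z**3)/6.


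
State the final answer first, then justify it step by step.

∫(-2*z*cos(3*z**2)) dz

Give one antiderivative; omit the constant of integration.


The answer is -sin(3*z**2)/3.
Step 1. Substitute u = z**2, turning ∫(-2*z*cos(3*z**2)) dz into ∫(-cos(3*u)) du: now ∫(-cos(3*u)) du.
Step 2. Evaluate the standard form: now -sin(3*u)/3.
Step 3. Substitute back u = z**2: now -sin(3*z**2)/3.
Answer: -sin(3*z**2)/3.


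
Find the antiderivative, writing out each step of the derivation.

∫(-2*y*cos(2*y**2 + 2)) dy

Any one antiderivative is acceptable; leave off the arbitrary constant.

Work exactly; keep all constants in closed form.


Step 1. Substitute u = y**2 + 1, turning ∫(-2*y*cos(2*y**2 + 2)) dy into ∫(-cos(2*u)) du: now ∫(-cos(2*u)) du.
Step 2. Evaluate the standard form: now -sin(2*u)/2.
Step 3. Substitute back u = y**2 + 1: now -sin(2*y**2 + 2)/2.
Answer: -sin(2*y**2 + 2)/2.


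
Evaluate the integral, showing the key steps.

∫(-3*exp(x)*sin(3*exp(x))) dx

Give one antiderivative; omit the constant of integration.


Step 1. Substitute u = exp(x), turning ∫(-3*exp(x)*sin(3*exp(x))) dx into ∫(-3*sin(3*u)) du: now ∫(-3*sin(3*u)) du.
Step 2. Evaluate the standard form: now cos(3*u).
Step 3. Substitute back u = exp(x): now cos(3*exp(x)).
Answer: cos(3*exp(x)).


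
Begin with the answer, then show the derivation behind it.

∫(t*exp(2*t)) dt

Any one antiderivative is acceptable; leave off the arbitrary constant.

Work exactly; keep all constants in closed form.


The answer is t*exp(2*t)/2 - exp(2*t)/4.
Step 1. Integrate ∫(t*exp(2*t)) dt by parts with u = t, dv = (exp(2*t)) dt, so v = exp(2*t)/2: now t*exp(2*t)/2 + ∫(-exp(2*t)/2) dt.
Step 2. Evaluate the standard form: now t*exp(2*t)/2 - exp(2*t)/4.
Answer: t*exp(2*t)/2 - exp(2*t)/4.


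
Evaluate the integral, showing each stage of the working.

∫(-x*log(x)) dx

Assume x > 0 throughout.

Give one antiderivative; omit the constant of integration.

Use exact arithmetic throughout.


Step 1. Integrate ∫(-x*log(x)) dx by parts with u = log(x), dv = (-x) dx, so v = -x**2/2 [assuming x > 0]: now -x**2*log(x)/2 + ∫(x/2) dx.
Step 2. Evaluate the standard form: now -x**2*log(x)/2 + x**2/4.
Answer: -x**2*log(x)/2 + x**2/4.


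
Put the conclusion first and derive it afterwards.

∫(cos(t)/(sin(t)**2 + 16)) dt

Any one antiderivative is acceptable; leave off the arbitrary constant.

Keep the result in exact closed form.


The answer is atan(sin(t)/4)/4.
Step 1. Substitute u = sin(t), turning ∫(cos(t)/(sin(t)**2 + 16)) dt into ∫(1/(u**2 + 16)) du: now ∫(1/(u**2 + 16)) du.
Step 2. Evaluate the standard form: now atan(u/4)/4.
Step 3. Substitute back u = sin(t): now atan(sin(t)/4)/4.
Answer: atan(sin(t)/4)/4.


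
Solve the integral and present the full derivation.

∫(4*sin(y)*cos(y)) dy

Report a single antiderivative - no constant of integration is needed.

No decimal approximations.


Step 1. Substitute u = sin(y), turning ∫(4*sin(y)*cos(y)) dy into ∫(4*u) du: now ∫(4*u) du.
Step 2. Evaluate the standard form: now 2*u**2.
Step 3. Substitute back u = sin(y): now 2*sin(y)**2.
Answer: 2*sin(y)**2.


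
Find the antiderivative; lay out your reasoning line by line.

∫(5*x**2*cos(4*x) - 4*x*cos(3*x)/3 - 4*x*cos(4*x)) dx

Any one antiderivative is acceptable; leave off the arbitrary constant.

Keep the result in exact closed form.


Step 1. Rewrite: now ∫(-4*x*cos(3*x)/3) dx + ∫(-4*x*cos(4*x)) dx + ∫(5*x**2*cos(4*x)) dx.
Step 2. Integrate ∫(5*x**2*cos(4*x)) dx by parts with u = x**2, dv = (5*cos(4*x)) dx, so v = 5*sin(4*x)/4: now 5*x**2*sin(4*x)/4 + ∫(-5*x*sin(4*x)/2) dx + ∫(-4*x*cos(3*x)/3) dx + ∫(-4*x*cos(4*x)) dx.
Step 3. Integrate ∫(-5*x*sin(4*x)/2) dx by parts with u = x, dv = (-5*sin(4*x)/2) dx, so v = 5*cos(4*x)/8: now 5*x**2*sin(4*x)/4 + 5*x*cos(4*x)/8 + ∫(-4*x*cos(3*x)/3) dx + ∫(-4*x*cos(4*x)) dx + ∫(-5*cos(4*x)/8) dx.
Step 4. Evaluate the standard form: now 5*x**2*sin(4*x)/4 + 5*x*cos(4*x)/8 - 5*sin(4*x)/32 + ∫(-4*x*cos(3*x)/3) dx + ∫(-4*x*cos(4*x)) dx.
Step 5. Integrate ∫(-4*x*cos(4*x)) dx by parts with u = x, dv = (-4*cos(4*x)) dx, so v = -sin(4*x): now 5*x**2*sin(4*x)/4 - x*sin(4*x) + 5*x*cos(4*x)/8 - 5*sin(4*x)/32 + ∫(-4*x*cos(3*x)/3) dx + ∫(sin(4*x)) dx.
Step 6. Evaluate the standard form: now 5*x**2*sin(4*x)/4 - x*sin(4*x) + 5*x*cos(4*x)/8 - 5*sin(4*x)/32 - cos(4*x)/4 + ∫(-4*x*cos(3*x)/3) dx.
Step 7. Integrate ∫(-4*x*cos(3*x)/3) dx by parts with u = x, dv = (-4*cos(3*x)/3) dx, so v = -4*sin(3*x)/9: now 5*x**2*sin(4*x)/4 - 4*x*sin(3*x)/9 - x*sin(4*x) + 5*x*cos(4*x)/8 - 5*sin(4*x)/32 - cos(4*x)/4 + ∫(4*sin(3*x)/9) dx.
Step 8. Evaluate the standard form: now 5*x**2*sin(4*x)/4 - 4*x*sin(3*x)/9 - x*sin(4*x) + 5*x*cos(4*x)/8 - 5*sin(4*x)/32 - 4*cos(3*x)/27 - cos(4*x)/4.
Answer: 5*x**2*sin(4*x)/4 - 4*x*sin(3*x)/9 - x*sin(4*x) + 5*x*cos(4*x)/8 - 5*sin(4*x)/32 - 4*cos(3*x)/27 - cos(4*x)/4.
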